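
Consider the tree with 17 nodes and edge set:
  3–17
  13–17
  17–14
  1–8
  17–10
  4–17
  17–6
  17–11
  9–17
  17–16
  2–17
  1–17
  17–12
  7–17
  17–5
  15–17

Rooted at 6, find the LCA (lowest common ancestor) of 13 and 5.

17

Ancestors of 13 (toward the root): 13, 17, 6.
Ancestors of 5: 5, 17, 6.
The deepest node appearing in both lists is 17.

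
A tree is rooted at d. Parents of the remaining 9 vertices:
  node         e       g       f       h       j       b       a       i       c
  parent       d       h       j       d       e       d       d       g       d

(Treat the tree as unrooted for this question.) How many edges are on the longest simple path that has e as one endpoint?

4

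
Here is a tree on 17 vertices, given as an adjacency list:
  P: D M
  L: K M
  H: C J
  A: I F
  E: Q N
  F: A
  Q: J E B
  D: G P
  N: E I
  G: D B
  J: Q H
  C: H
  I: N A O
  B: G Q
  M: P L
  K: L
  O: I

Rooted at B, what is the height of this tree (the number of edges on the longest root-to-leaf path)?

6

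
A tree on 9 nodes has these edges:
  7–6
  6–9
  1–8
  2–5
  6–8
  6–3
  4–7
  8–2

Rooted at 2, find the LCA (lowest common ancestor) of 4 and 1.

4's ancestor chain is 4, 7, 6, 8, 2 and 1's is 1, 8, 2; they first meet at 8.

8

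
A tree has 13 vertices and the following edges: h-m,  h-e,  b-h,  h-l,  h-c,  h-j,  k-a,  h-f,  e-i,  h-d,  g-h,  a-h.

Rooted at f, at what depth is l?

f → h → l — 2 edges.

2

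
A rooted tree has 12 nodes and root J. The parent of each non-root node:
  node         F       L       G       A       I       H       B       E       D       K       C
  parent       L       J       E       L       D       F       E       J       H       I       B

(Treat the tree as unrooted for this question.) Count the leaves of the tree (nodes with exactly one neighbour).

4

The leaves are A, C, G, K.
That is 4 leaves.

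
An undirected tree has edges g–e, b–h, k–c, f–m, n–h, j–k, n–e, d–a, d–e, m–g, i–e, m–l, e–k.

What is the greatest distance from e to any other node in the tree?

3

Distances from e peak at 3, attained at l (f, b also at distance 3).
e–g–m–l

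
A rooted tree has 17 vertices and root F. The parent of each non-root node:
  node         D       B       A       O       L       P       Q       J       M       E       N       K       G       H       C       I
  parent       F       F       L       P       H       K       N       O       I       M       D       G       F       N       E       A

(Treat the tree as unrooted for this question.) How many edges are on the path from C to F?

9

The path is C – E – M – I – A – L – H – N – D – F, which has 9 edges.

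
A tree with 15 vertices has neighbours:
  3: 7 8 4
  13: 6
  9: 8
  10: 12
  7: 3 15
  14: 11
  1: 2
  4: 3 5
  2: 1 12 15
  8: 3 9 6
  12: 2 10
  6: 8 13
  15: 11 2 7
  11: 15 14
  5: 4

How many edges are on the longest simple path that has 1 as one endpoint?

7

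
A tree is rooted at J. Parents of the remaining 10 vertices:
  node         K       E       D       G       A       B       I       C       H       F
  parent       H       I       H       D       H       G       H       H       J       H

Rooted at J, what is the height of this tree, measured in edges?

4

B sits deepest: J → H → D → G → B — 4 edges from the root.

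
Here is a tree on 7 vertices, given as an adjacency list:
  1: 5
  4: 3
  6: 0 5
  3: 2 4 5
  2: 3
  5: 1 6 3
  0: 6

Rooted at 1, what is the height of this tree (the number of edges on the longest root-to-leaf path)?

A deepest node is 0, reached by 1-5-6-0.
That path has 3 edges, so the height is 3.

3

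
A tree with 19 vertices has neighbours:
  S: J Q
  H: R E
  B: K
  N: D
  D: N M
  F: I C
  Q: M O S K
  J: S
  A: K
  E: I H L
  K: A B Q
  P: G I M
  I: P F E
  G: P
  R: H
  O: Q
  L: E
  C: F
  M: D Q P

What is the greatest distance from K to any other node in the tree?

The node farthest from K is R, via K – Q – M – P – I – E – H – R — 7 edges.

7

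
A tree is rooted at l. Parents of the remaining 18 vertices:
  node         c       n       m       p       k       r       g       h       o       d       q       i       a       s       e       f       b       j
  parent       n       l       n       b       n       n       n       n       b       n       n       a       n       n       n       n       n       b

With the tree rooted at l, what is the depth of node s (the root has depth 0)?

2

Path from l to s: l – n – s, which has 2 edges.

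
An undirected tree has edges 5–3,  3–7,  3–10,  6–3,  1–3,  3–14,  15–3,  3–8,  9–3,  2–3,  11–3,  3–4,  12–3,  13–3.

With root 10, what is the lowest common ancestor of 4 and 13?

Path 4→root: 4 3 10; path 13→root: 13 3 10.
First common node: 3.

3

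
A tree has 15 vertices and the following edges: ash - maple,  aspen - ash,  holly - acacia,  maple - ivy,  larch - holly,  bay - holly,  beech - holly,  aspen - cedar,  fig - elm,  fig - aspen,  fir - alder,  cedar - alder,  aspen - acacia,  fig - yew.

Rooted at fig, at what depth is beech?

4

Path from fig to beech: fig → aspen → acacia → holly → beech, which has 4 edges.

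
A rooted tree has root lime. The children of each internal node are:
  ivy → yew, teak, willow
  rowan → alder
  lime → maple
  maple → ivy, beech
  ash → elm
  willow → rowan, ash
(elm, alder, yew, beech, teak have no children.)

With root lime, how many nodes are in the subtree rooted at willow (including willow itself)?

willow's subtree: {willow, ash, rowan, elm, alder}, size 5.

5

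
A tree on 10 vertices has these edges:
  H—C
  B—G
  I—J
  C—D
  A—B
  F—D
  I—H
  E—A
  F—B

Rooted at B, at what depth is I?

5

Path from B to I: B–F–D–C–H–I, which has 5 edges.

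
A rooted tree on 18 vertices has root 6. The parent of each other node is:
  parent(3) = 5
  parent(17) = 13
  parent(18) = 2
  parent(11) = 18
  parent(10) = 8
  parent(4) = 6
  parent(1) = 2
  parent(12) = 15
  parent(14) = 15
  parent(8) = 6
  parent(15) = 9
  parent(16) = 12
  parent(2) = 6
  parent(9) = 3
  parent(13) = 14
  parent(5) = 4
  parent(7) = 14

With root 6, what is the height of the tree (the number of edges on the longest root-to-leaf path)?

8

The longest root-to-leaf path is 6–4–5–3–9–15–14–13–17 (8 edges).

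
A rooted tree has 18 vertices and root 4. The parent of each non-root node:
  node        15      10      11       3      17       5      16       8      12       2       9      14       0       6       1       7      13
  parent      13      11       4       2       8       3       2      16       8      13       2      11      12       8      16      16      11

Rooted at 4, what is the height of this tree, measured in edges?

7

A deepest node is 0, reached by 4 – 11 – 13 – 2 – 16 – 8 – 12 – 0.
That path has 7 edges, so the height is 7.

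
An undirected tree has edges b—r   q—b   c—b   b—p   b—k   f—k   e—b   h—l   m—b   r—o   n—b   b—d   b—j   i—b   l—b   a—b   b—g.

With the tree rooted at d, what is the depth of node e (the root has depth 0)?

d → b → e — 2 edges.

2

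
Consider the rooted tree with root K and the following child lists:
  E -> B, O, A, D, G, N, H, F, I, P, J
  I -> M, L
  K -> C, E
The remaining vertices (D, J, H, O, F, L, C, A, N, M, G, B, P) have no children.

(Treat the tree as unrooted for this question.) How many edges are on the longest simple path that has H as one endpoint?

3

The node farthest from H is M (C, L also at distance 3), via H – E – I – M — 3 edges.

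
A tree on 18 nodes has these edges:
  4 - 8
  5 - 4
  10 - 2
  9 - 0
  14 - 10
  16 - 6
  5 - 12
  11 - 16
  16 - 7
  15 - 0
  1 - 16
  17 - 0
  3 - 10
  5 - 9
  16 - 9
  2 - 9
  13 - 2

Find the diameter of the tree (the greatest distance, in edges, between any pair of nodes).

6

A longest path is 14-10-2-9-5-4-8, with 6 edges.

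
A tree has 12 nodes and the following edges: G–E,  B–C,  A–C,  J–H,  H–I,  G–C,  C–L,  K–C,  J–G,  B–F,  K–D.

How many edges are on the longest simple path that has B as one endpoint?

5

The node farthest from B is I, via B–C–G–J–H–I — 5 edges.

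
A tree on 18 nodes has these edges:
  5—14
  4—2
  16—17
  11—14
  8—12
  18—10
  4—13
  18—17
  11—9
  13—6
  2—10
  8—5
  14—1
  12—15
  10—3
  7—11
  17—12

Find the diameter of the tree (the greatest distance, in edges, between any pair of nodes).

BFS from 6 reaches 9 last, at distance 12; BFS from 9 confirms no node is farther.
Path: 6-13-4-2-10-18-17-12-8-5-14-11-9.

12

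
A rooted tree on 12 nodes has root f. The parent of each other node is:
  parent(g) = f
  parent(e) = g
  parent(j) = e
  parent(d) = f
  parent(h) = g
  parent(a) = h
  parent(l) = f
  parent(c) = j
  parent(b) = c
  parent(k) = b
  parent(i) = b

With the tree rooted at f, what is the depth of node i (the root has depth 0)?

6

f–g–e–j–c–b–i — 6 edges.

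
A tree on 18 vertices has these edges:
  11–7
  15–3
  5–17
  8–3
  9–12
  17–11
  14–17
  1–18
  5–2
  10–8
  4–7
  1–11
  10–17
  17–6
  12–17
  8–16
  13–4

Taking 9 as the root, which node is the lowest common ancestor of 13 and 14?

13's ancestor chain is 13, 4, 7, 11, 17, 12, 9 and 14's is 14, 17, 12, 9; they first meet at 17.

17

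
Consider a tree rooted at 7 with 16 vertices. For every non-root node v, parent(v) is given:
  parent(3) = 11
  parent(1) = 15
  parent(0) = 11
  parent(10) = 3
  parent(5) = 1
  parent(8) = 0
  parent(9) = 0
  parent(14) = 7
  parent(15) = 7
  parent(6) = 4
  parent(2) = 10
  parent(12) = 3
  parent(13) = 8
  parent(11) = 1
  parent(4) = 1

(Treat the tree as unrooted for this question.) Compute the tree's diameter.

A longest path is 2-10-3-11-1-15-7-14, with 7 edges.

7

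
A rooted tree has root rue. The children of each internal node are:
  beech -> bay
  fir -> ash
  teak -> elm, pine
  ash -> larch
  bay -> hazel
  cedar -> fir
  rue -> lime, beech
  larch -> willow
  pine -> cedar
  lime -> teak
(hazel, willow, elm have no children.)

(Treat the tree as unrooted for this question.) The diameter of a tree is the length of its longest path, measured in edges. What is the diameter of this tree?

11

BFS from hazel reaches willow last, at distance 11; BFS from willow confirms no node is farther.
Path: hazel – bay – beech – rue – lime – teak – pine – cedar – fir – ash – larch – willow.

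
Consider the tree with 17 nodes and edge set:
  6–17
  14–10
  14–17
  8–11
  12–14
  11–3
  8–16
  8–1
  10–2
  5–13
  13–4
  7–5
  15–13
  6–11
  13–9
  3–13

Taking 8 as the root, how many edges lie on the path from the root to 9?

4

Path from 8 to 9: 8 → 11 → 3 → 13 → 9, which has 4 edges.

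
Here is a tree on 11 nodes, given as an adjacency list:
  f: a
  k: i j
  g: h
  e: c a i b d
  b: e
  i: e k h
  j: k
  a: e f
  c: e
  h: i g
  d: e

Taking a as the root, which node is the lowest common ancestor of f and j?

a

Ancestors of f (toward the root): f, a.
Ancestors of j: j, k, i, e, a.
The deepest node appearing in both lists is a.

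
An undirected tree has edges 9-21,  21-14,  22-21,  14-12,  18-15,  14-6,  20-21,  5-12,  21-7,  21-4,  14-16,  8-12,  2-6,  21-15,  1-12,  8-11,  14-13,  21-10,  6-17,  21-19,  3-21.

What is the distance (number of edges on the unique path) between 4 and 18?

4 - 21 - 15 - 18: 3 edges.

3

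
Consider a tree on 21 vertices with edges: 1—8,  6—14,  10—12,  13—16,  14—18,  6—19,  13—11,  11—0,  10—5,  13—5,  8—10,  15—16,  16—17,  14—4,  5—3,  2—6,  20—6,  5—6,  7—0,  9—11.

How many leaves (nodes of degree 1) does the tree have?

12

The leaves are 1, 2, 3, 4, 7, 9, 12, 15, 17, 18, 19, 20.
That is 12 leaves.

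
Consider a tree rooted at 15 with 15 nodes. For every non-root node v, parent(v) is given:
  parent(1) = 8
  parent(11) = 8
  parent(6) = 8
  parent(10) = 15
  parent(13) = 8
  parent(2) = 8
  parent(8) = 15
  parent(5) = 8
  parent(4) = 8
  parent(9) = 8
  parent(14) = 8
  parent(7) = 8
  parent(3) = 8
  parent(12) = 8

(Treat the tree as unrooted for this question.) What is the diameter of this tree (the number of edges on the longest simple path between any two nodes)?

A longest path is 10 – 15 – 8 – 11, with 3 edges.

3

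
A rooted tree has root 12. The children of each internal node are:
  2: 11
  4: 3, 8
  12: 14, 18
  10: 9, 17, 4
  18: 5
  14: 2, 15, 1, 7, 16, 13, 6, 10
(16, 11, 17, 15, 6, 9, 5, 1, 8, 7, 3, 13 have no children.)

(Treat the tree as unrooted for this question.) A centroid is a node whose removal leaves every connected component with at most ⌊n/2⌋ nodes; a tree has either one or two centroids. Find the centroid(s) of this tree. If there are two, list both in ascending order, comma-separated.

14

If 14 is removed the pieces have sizes 6, 3, 2, 1, 1, 1, 1, 1, 1, all ≤ ⌊18/2⌋ = 9.
Every other node leaves some component of size > 9, so the centroid is unique.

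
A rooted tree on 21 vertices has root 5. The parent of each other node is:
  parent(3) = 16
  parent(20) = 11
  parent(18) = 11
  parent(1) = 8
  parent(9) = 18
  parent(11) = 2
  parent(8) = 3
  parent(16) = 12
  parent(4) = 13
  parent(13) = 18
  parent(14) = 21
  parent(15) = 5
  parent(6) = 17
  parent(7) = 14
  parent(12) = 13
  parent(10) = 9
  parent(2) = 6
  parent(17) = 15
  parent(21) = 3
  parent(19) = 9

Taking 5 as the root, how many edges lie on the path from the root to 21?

Path from 5 to 21: 5 → 15 → 17 → 6 → 2 → 11 → 18 → 13 → 12 → 16 → 3 → 21, which has 11 edges.

11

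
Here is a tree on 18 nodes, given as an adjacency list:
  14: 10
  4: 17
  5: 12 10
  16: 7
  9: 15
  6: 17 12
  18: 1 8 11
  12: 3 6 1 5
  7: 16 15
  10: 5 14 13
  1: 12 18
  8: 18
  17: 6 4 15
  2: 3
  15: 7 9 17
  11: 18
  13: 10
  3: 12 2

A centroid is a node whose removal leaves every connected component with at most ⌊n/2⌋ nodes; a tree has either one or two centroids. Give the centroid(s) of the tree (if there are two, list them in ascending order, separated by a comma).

Removing 12 splits the tree into components of sizes 7, 4, 4, 2; the largest is 7 ≤ ⌊18/2⌋ = 9.
Every other node leaves some component of size > 9, so the centroid is unique.

12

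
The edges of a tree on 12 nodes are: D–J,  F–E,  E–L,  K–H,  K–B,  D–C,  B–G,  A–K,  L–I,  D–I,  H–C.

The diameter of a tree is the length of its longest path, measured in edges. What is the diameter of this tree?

A longest path is F – E – L – I – D – C – H – K – B – G, with 9 edges.

9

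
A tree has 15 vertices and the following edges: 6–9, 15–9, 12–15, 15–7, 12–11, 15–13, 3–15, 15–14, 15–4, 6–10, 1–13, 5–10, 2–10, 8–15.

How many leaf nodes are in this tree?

The leaves are 1, 2, 3, 4, 5, 7, 8, 11, 14.
That is 9 leaves.

9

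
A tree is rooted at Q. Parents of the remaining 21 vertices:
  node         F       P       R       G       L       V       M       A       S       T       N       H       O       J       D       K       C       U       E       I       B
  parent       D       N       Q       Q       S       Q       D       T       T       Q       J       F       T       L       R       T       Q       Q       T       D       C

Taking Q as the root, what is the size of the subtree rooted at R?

Descendants of R (including itself): R, D, F, M, I, H. That's 6.

6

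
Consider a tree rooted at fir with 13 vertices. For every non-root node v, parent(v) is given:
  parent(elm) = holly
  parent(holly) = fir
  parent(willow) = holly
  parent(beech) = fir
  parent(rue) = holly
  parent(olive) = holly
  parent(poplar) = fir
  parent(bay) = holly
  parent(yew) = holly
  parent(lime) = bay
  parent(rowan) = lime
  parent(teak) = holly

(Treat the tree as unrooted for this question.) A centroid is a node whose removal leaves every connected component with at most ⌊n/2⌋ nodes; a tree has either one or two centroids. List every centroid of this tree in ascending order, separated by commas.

holly

Delete holly: the remaining components have sizes 3, 3, 1, 1, 1, 1, 1, 1. Max 3 ≤ 6, so holly is a centroid.
Every other node leaves some component of size > 6, so the centroid is unique.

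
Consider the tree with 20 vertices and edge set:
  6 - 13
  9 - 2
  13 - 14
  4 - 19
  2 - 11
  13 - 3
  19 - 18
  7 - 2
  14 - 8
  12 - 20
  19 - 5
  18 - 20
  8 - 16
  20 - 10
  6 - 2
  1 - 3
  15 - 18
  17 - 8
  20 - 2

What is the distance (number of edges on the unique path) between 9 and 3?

4

Walking from 9: 9–2–6–13–3. Length 4.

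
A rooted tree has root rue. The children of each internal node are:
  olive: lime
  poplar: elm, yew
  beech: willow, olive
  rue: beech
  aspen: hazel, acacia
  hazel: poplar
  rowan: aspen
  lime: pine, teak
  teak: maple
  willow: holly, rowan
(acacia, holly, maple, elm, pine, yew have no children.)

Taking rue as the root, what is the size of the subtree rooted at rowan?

7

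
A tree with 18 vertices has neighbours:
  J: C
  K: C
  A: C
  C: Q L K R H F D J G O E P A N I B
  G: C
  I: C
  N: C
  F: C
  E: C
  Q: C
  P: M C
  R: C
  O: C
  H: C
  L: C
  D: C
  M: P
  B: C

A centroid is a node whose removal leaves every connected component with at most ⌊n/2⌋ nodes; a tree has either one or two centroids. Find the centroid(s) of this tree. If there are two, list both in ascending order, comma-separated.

C

If C is removed the pieces have sizes 2, 1, 1, 1, 1, 1, 1, 1, 1, 1, 1, 1, 1, 1, 1, 1, all ≤ ⌊18/2⌋ = 9.
Every other node leaves some component of size > 9, so the centroid is unique.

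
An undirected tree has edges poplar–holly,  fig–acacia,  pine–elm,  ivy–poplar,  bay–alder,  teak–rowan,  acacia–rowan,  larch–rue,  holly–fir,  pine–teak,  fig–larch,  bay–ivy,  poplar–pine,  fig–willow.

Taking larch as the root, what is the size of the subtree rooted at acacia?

acacia's subtree: {acacia, rowan, teak, pine, poplar, elm, ivy, holly, bay, fir, alder}, size 11.

11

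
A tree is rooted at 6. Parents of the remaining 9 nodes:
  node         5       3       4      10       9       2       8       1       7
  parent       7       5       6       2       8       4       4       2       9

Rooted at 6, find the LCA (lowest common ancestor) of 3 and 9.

9

Ancestors of 3 (toward the root): 3, 5, 7, 9, 8, 4, 6.
Ancestors of 9: 9, 8, 4, 6.
The deepest node appearing in both lists is 9.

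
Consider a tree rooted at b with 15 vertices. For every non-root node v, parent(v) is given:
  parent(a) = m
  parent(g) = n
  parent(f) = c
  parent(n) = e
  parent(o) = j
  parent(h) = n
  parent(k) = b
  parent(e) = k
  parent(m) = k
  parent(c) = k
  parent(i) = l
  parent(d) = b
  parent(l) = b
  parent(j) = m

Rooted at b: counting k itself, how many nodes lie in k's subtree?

Descendants of k (including itself): k, m, c, e, j, a, f, n, o, g, h. That's 11.

11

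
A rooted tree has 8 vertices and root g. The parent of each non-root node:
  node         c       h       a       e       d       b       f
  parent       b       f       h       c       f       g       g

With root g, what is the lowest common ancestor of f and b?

Ancestors of f (toward the root): f, g.
Ancestors of b: b, g.
The deepest node appearing in both lists is g.

g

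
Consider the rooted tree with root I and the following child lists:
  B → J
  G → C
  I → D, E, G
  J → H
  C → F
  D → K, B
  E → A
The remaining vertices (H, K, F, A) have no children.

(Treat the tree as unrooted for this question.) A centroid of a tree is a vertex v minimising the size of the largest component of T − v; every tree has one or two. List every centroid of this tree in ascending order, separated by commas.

Delete I: the remaining components have sizes 5, 3, 2. Max 5 ≤ 5, so I is a centroid.
Every other node leaves some component of size > 5, so the centroid is unique.

I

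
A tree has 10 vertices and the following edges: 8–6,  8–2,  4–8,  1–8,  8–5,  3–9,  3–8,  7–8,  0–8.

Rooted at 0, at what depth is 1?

2

Climbing from 1 to the root: 1–8–0. That's 2 steps.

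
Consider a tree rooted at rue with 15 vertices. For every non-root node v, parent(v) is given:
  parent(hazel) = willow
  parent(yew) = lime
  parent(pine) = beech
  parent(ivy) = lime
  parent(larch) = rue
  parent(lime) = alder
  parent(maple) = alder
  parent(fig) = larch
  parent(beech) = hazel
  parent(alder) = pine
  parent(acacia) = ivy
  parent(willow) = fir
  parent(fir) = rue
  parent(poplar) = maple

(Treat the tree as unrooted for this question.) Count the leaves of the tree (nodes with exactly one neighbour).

Degree-1 nodes: acacia, fig, poplar, yew — 4 of them.

4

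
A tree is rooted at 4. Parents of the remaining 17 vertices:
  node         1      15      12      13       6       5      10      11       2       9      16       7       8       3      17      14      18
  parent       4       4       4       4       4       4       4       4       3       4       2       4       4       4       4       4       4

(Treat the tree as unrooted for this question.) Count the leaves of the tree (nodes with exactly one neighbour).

15

The leaves are 1, 5, 6, 7, 8, 9, 10, 11, 12, 13, 14, 15, 16, 17, 18.
That is 15 leaves.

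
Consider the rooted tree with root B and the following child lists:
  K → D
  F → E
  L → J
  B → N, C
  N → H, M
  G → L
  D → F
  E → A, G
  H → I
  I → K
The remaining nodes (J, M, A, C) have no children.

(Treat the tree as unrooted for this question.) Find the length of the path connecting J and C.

The path is J – L – G – E – F – D – K – I – H – N – B – C, which has 11 edges.

11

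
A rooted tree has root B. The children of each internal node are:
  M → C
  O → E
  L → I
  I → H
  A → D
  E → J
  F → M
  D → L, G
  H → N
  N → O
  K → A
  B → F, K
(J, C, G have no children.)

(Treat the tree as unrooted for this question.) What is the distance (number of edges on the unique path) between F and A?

3

The path is F - B - K - A, which has 3 edges.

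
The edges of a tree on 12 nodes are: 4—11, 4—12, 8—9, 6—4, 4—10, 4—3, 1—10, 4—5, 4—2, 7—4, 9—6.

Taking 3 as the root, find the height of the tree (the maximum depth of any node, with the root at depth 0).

4

A deepest node is 8, reached by 3–4–6–9–8.
That path has 4 edges, so the height is 4.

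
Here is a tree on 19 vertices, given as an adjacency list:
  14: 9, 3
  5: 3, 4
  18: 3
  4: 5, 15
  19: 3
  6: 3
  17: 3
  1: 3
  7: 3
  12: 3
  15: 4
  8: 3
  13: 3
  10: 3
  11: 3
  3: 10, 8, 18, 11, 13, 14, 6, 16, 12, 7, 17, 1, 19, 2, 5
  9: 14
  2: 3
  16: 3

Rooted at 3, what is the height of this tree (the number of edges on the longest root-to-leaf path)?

A deepest node is 15, reached by 3-5-4-15.
That path has 3 edges, so the height is 3.

3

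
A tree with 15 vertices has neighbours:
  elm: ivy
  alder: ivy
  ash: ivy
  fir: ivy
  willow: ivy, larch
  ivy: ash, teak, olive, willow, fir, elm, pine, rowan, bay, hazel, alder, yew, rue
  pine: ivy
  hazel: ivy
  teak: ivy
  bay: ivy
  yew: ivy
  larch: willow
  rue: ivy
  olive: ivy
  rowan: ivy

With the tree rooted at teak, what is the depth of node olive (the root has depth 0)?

teak–ivy–olive — 2 edges.

2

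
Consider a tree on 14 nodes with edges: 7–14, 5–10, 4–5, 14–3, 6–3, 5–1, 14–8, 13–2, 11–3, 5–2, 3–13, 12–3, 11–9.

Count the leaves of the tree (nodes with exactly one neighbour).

The leaves are 1, 4, 6, 7, 8, 9, 10, 12.
That is 8 leaves.

8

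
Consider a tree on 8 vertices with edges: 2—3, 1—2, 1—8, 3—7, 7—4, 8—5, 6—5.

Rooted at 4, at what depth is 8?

5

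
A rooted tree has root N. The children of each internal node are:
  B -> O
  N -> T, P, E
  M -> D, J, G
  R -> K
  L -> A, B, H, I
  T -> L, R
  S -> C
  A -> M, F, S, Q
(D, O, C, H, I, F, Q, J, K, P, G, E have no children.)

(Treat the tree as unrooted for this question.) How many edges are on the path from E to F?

Walking from E: E–N–T–L–A–F. Length 5.

5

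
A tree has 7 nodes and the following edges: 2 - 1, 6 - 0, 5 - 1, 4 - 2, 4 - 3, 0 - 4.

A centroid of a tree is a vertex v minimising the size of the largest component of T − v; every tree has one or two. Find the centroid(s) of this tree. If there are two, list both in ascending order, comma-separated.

If 4 is removed the pieces have sizes 3, 2, 1, all ≤ ⌊7/2⌋ = 3.
No neighbour of 4 does as well, so 4 is the unique centroid.

4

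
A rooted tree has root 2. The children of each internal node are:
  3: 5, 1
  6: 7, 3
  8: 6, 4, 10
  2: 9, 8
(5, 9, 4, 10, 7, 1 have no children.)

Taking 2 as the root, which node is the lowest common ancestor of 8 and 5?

8

8's ancestor chain is 8, 2 and 5's is 5, 3, 6, 8, 2; they first meet at 8.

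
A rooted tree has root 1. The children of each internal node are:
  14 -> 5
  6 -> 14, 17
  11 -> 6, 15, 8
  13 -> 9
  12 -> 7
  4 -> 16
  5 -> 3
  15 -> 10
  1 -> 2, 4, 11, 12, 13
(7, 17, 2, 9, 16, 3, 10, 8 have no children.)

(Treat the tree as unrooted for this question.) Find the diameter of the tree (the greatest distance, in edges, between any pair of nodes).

7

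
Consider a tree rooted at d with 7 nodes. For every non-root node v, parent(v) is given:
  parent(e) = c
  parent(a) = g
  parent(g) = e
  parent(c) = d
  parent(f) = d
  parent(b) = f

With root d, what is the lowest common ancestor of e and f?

d

Path e→root: e c d; path f→root: f d.
First common node: d.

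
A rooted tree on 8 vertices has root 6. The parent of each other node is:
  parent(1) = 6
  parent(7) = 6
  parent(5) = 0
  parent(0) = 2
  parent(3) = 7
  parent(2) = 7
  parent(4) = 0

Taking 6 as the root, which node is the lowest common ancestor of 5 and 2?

2

Path 5→root: 5 0 2 7 6; path 2→root: 2 7 6.
First common node: 2.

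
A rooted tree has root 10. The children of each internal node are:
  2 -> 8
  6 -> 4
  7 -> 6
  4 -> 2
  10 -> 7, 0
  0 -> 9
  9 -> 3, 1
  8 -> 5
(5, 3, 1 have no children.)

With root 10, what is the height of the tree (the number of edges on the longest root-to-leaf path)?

A deepest node is 5, reached by 10–7–6–4–2–8–5.
That path has 6 edges, so the height is 6.

6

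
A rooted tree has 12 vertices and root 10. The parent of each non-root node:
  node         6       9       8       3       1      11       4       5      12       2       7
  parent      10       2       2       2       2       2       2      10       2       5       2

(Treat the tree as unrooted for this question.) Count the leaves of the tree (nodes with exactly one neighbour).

Degree-1 nodes: 1, 3, 4, 6, 7, 8, 9, 11, 12 — 9 of them.

9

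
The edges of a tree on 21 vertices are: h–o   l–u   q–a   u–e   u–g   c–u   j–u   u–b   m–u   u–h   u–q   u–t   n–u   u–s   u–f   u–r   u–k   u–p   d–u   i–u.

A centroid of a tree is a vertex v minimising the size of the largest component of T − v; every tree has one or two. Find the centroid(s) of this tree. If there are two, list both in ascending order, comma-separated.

u

Delete u: the remaining components have sizes 2, 2, 1, 1, 1, 1, 1, 1, 1, 1, 1, 1, 1, 1, 1, 1, 1, 1. Max 2 ≤ 10, so u is a centroid.
No neighbour of u does as well, so u is the unique centroid.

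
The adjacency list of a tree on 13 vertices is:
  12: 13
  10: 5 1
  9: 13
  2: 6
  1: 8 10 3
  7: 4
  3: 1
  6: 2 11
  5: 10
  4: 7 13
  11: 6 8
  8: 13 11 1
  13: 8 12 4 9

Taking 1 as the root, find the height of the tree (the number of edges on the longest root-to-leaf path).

4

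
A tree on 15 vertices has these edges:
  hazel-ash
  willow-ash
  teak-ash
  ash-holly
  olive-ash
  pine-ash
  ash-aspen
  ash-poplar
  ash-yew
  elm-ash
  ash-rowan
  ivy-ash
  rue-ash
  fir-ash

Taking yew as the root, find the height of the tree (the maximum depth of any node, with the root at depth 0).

2

A deepest node is aspen, reached by yew–ash–aspen.
That path has 2 edges, so the height is 2.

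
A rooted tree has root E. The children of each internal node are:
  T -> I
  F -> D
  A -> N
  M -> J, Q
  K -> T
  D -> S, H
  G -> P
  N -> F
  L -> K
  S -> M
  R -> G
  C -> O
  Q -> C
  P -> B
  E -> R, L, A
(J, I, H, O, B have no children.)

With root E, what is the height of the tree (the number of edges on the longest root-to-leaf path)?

The longest root-to-leaf path is E – A – N – F – D – S – M – Q – C – O (9 edges).

9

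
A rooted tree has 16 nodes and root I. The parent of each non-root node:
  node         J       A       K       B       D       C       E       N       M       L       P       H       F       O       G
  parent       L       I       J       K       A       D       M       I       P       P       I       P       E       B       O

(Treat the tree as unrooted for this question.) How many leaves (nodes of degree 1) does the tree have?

5

Degree-1 nodes: C, F, G, H, N — 5 of them.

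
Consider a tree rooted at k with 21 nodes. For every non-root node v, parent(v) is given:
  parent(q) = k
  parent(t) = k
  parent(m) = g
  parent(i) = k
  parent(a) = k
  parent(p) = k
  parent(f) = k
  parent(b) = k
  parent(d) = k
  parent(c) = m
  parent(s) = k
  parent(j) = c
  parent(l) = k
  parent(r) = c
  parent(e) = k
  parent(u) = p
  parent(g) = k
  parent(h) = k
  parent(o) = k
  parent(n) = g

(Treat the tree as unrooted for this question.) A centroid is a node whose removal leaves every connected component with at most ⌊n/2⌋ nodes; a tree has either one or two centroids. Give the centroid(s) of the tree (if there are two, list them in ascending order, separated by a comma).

Delete k: the remaining components have sizes 6, 2, 1, 1, 1, 1, 1, 1, 1, 1, 1, 1, 1, 1. Max 6 ≤ 10, so k is a centroid.
Every other node leaves some component of size > 10, so the centroid is unique.

k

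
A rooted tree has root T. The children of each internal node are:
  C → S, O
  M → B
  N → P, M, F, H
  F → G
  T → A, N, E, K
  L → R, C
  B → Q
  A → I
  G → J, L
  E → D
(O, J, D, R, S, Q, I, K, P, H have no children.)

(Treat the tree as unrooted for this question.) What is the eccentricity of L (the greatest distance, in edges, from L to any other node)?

6

The node farthest from L is I (Q, D also at distance 6), via L-G-F-N-T-A-I — 6 edges.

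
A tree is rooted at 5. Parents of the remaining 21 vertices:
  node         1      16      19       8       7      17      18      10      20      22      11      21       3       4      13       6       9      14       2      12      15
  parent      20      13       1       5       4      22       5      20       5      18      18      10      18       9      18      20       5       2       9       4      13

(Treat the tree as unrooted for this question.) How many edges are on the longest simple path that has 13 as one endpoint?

A farthest node from 13 is 14 (12, 7, 21, 19 also at distance 5).
The path 13 – 18 – 5 – 9 – 2 – 14 has 5 edges.

5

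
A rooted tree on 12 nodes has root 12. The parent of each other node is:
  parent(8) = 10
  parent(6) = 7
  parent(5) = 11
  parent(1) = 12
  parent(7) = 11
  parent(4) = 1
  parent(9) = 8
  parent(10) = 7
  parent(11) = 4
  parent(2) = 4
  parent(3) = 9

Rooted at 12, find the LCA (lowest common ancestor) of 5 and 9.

11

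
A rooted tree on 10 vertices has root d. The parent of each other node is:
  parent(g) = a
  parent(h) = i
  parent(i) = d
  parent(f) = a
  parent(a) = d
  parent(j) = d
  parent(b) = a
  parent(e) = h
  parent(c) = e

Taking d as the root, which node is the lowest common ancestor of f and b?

a

Ancestors of f (toward the root): f, a, d.
Ancestors of b: b, a, d.
The deepest node appearing in both lists is a.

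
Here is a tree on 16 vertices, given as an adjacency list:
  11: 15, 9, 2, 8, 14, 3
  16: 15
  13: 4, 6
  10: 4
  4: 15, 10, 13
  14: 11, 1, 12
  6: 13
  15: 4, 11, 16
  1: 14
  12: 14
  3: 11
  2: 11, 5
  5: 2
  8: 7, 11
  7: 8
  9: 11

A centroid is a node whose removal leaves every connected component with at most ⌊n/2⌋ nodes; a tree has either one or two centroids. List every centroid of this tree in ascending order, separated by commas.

11

Removing 11 splits the tree into components of sizes 6, 3, 2, 2, 1, 1; the largest is 6 ≤ ⌊16/2⌋ = 8.
Every other node leaves some component of size > 8, so the centroid is unique.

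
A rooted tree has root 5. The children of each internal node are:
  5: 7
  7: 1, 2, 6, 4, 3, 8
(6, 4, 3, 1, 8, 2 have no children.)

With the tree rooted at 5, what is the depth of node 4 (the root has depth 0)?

2

5 → 7 → 4 — 2 edges.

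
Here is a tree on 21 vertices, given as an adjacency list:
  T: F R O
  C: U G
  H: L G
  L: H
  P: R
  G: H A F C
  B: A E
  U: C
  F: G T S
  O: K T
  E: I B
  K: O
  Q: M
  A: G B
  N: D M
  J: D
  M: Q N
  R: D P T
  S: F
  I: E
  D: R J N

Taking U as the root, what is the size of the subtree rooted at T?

10

The subtree rooted at T contains: T, R, O, D, P, K, N, J, M, Q — 10 nodes.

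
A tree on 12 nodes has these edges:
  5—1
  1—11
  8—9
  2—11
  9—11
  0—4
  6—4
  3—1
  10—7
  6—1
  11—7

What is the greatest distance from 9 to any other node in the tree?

5

The node farthest from 9 is 0, via 9-11-1-6-4-0 — 5 edges.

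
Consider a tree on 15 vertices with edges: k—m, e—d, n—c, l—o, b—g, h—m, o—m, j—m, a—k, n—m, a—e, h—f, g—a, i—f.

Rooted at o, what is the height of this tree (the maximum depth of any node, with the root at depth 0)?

d sits deepest: o – m – k – a – e – d — 5 edges from the root.

5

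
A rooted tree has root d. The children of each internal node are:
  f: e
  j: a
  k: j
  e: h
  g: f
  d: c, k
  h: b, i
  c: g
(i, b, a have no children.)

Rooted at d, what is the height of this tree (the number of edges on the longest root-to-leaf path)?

A deepest node is i, reached by d → c → g → f → e → h → i.
That path has 6 edges, so the height is 6.

6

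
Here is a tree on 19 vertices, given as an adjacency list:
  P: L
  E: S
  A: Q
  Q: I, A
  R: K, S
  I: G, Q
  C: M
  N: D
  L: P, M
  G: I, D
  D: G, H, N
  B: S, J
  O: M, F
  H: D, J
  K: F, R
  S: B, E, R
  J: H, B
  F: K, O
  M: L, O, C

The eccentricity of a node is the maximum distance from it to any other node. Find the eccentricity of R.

9

The node farthest from R is A, via R – S – B – J – H – D – G – I – Q – A — 9 edges.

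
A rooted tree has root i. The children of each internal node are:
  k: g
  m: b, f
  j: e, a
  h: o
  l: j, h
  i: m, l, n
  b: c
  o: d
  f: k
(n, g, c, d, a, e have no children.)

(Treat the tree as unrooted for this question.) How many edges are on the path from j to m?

The path is j–l–i–m, which has 3 edges.

3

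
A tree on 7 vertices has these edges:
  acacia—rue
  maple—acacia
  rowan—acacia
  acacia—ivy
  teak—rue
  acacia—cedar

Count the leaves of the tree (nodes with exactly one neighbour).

Exactly 5 nodes have a single neighbour: cedar, ivy, maple, rowan, teak.

5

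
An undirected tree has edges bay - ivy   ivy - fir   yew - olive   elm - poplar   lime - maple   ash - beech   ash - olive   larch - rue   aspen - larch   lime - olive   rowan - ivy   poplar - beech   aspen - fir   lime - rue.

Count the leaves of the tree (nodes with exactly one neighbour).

5

Degree-1 nodes: bay, elm, maple, rowan, yew — 5 of them.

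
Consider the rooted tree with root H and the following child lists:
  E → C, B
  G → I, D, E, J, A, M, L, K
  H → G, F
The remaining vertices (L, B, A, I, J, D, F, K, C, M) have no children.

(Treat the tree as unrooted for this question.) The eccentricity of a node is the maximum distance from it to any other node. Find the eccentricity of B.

4

A farthest node from B is F.
The path B – E – G – H – F has 4 edges.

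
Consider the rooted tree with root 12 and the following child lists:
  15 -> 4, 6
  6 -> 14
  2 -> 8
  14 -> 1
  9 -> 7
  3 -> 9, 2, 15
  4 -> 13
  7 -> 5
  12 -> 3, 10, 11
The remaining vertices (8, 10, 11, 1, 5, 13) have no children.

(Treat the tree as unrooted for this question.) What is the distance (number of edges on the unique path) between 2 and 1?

2 - 3 - 15 - 6 - 14 - 1: 5 edges.

5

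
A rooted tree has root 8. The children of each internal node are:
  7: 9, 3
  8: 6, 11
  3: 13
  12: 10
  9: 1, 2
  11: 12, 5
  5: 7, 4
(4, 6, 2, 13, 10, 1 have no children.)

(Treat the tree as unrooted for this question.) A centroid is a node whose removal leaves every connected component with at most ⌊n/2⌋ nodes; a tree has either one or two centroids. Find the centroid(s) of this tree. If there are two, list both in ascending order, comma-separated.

Delete 5: the remaining components have sizes 6, 5, 1. Max 6 ≤ 6, so 5 is a centroid.
No neighbour of 5 does as well, so 5 is the unique centroid.

5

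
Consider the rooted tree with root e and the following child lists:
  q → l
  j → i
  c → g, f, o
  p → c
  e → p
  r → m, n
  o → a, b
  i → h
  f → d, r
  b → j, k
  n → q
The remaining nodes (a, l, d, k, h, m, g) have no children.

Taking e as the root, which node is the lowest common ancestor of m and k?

c

Path m→root: m r f c p e; path k→root: k b o c p e.
First common node: c.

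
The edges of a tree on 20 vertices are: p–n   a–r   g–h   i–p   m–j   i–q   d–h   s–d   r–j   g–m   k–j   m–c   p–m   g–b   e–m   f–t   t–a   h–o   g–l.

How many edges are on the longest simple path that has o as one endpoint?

The node farthest from o is f, via o-h-g-m-j-r-a-t-f — 8 edges.

8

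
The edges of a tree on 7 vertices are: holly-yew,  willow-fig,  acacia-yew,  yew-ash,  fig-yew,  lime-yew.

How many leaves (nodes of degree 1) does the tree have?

Exactly 5 nodes have a single neighbour: acacia, ash, holly, lime, willow.

5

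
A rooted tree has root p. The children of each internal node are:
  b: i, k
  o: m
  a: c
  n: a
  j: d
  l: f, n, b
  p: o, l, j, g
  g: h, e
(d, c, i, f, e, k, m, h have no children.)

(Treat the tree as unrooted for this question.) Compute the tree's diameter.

6

A longest path is c – a – n – l – p – g – e, with 6 edges.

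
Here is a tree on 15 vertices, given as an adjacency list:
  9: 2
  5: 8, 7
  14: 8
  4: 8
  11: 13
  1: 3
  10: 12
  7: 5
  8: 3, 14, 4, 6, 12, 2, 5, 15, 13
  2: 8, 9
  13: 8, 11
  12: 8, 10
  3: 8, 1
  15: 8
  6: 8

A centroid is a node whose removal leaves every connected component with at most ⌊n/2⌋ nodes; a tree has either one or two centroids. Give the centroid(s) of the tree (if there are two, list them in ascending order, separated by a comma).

If 8 is removed the pieces have sizes 2, 2, 2, 2, 2, 1, 1, 1, 1, all ≤ ⌊15/2⌋ = 7.
Every other node leaves some component of size > 7, so the centroid is unique.

8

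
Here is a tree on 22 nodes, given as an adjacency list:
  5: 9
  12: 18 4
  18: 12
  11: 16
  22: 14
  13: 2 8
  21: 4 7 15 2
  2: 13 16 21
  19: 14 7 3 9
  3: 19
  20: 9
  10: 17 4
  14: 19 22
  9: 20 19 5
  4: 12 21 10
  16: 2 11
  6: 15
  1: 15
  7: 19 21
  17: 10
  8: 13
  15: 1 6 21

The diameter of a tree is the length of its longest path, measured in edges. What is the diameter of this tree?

7

A longest path is 22–14–19–7–21–4–10–17, with 7 edges.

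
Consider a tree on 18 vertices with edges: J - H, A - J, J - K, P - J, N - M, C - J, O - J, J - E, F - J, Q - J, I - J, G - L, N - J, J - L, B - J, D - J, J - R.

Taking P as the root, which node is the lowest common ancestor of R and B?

Path R→root: R J P; path B→root: B J P.
First common node: J.

J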